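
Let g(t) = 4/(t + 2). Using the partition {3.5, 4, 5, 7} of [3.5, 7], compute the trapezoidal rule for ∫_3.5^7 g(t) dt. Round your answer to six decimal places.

Subinterval widths: 0.5, 1, 2.
g(3.5) = 8/11, g(4) = 2/3, g(5) = 4/7, g(7) = 4/9.
On each subinterval the trapezoid contributes (Δt_i/2)·[g(t_{i-1}) + g(t_i)].
Sum ≈ 1.983405.

1.983405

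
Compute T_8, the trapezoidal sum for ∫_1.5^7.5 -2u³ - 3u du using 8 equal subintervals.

-1675.6875

Δu = (7.5 − 1.5)/8 = 0.75.
f(1.5) = -11.25, f(2.25) = -29.53125, f(3) = -63, f(3.75) = -116.71875, f(4.5) = -195.75, f(5.25) = -305.15625, f(6) = -450, f(6.75) = -635.34375, f(7.5) = -866.25.
T_8 = (Δu/2)·[f(u_0) + 2f(u_1) + ... + 2f(u_{7}) + f(u_8)].
Sum = -1675.6875.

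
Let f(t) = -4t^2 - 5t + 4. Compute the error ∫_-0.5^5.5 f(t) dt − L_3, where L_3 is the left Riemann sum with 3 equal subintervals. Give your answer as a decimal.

-134

Exact integral: ∫_-0.5^5.5 f(t) dt = -273.
L_3 = -139.
Error = -273 − (-139) = -134.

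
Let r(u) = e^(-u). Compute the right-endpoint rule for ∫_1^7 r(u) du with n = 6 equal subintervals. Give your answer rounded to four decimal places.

0.2136

Δu = (7 − 1)/6 = 1.
Right endpoints: 2, 3, 4, 5, 6, 7.
r(2) ≈ 0.1353, r(3) ≈ 0.0498, r(4) ≈ 0.0183, r(5) ≈ 0.0067, r(6) ≈ 0.0025, r(7) ≈ 0.0009.
Sum = Δu · [r(2) + r(3) + r(4) + ...].
Sum ≈ 0.2136.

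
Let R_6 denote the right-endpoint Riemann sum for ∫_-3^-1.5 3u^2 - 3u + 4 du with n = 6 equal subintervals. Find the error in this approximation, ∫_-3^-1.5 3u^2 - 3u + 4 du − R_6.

Exact integral: ∫_-3^-1.5 f(u) du = 39.75.
R_6 = 36.703125.
Error = 39.75 − 36.703125 = 3.046875.

3.046875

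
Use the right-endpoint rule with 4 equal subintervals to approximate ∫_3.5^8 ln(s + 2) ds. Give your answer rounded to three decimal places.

Δs = (8 − 3.5)/4 = 1.125.
Right endpoints: 4.625, 5.75, 6.875, 8.
f(4.625) ≈ 1.891, f(5.75) ≈ 2.048, f(6.875) ≈ 2.183, f(8) ≈ 2.303.
Sum = Δs · [f(4.625) + f(5.75) + f(6.875) + f(8)].
Sum ≈ 9.477.

9.477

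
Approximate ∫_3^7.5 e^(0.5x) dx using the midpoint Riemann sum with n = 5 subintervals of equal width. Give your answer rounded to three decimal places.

75.441

Δx = (7.5 − 3)/5 = 0.9.
Midpoints: 3.45, 4.35, 5.25, 6.15, 7.05.
f(3.45) ≈ 5.613, f(4.35) ≈ 8.802, f(5.25) ≈ 13.805, f(6.15) ≈ 21.650, f(7.05) ≈ 33.954.
Sum = Δx · [f(3.45) + f(4.35) + f(5.25) + f(6.15) + f(7.05)].
Sum ≈ 75.441.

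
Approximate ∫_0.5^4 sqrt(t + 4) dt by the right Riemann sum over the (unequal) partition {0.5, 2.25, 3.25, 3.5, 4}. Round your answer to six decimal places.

9.166449

Subinterval widths: 1.75, 1, 0.25, 0.5.
Right endpoints: 2.25, 3.25, 3.5, 4.
f(2.25) ≈ 2.500000, f(3.25) ≈ 2.692582, f(3.5) ≈ 2.738613, f(4) ≈ 2.828427.
Sum = Σ Δt_i · f(t_i).
Sum ≈ 9.166449.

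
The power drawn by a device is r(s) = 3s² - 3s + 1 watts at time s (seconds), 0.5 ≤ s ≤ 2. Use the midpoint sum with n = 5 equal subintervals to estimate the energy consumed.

3.71625

Δs = (2 − 0.5)/5 = 0.3.
Midpoints: 0.65, 0.95, 1.25, 1.55, 1.85.
r(0.65) = 0.3175, r(0.95) = 0.8575, r(1.25) = 1.9375, r(1.55) = 3.5575, r(1.85) = 5.7175.
Sum = Δs · [r(0.65) + r(0.95) + r(1.25) + r(1.55) + r(1.85)].
Sum = 3.71625.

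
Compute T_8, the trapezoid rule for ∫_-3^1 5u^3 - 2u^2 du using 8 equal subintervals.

-121.5

Δu = (1 − (-3))/8 = 0.5.
f(-3) = -153, f(-2.5) = -90.625, f(-2) = -48, f(-1.5) = -21.375, f(-1) = -7, f(-0.5) = -1.125, f(0) = 0, f(0.5) = 0.125, f(1) = 3.
T_8 = (Δu/2)·[f(u_0) + 2f(u_1) + ... + 2f(u_{7}) + f(u_8)].
Sum = -121.5.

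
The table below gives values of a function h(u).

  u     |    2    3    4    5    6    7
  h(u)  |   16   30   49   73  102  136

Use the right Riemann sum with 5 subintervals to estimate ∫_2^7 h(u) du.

390

Δu = 1.
Sum = 1·[30 + 49 + 73 + 102 + 136] = 390.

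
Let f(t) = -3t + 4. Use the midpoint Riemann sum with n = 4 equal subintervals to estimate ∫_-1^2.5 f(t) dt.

6.125

Δt = (2.5 − (-1))/4 = 0.875.
Midpoints: -0.5625, 0.3125, 1.1875, 2.0625.
f(-0.5625) = 5.6875, f(0.3125) = 3.0625, f(1.1875) = 0.4375, f(2.0625) = -2.1875.
Sum = Δt · [f(-0.5625) + f(0.3125) + f(1.1875) + f(2.0625)].
Sum = 6.125.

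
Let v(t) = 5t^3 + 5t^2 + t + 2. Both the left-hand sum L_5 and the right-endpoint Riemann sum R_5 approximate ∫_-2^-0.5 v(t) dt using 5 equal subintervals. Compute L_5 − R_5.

L_5 = -9.3.
R_5 = -2.6625.
L_5 − R_5 = -6.6375.

-6.6375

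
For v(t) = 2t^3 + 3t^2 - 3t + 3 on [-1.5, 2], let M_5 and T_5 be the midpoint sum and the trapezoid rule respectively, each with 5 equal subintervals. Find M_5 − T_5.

-1.929375

M_5 = 24.075625.
T_5 = 26.005.
M_5 − T_5 = -1.929375.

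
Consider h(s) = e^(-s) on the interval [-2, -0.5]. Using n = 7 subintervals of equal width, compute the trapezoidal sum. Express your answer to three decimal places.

5.762

Δs = (-0.5 − (-2))/7 = 3/14.
h(-2) ≈ 7.389, h(-25/14) ≈ 5.964, h(-11/7) ≈ 4.814, h(-19/14) ≈ 3.885, h(-8/7) ≈ 3.136, h(-13/14) ≈ 2.531, h(-5/7) ≈ 2.043, h(-0.5) ≈ 1.649.
T_7 = (Δs/2)·[h(s_0) + 2h(s_1) + ... + 2h(s_{6}) + h(s_7)].
Sum ≈ 5.762.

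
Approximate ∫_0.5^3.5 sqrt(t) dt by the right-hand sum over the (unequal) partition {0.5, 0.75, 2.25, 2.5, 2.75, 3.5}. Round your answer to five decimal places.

4.67949

Subinterval widths: 0.25, 1.5, 0.25, 0.25, 0.75.
Right endpoints: 0.75, 2.25, 2.5, 2.75, 3.5.
f(0.75) ≈ 0.86603, f(2.25) ≈ 1.50000, f(2.5) ≈ 1.58114, f(2.75) ≈ 1.65831, f(3.5) ≈ 1.87083.
Sum = Σ Δt_i · f(t_i).
Sum ≈ 4.67949.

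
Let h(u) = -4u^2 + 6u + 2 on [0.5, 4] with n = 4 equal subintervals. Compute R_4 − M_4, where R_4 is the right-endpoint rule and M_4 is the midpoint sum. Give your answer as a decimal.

-21.0546875

R_4 = -51.078125.
M_4 = -30.0234375.
R_4 − M_4 = -21.0546875.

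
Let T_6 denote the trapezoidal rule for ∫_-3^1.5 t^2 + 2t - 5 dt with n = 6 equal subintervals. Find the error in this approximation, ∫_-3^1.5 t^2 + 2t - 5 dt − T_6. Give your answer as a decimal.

-0.421875

Exact integral: ∫_-3^1.5 f(t) dt = -19.125.
T_6 = -18.703125.
Error = -19.125 − (-18.703125) = -0.421875.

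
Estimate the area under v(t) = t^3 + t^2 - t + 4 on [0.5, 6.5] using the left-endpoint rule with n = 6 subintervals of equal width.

Δt = (6.5 − 0.5)/6 = 1.
Left endpoints: 0.5, 1.5, 2.5, 3.5, 4.5, 5.5.
v(0.5) = 3.875, v(1.5) = 8.125, v(2.5) = 23.375, v(3.5) = 55.625, v(4.5) = 110.875, v(5.5) = 195.125.
Sum = Δt · [v(0.5) + v(1.5) + v(2.5) + ...].
Sum = 397.

397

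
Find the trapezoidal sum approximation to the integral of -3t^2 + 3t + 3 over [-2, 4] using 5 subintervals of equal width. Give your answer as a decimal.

-40.32

Δt = (4 − (-2))/5 = 1.2.
f(-2) = -15, f(-0.8) = -1.32, f(0.4) = 3.72, f(1.6) = 0.12, f(2.8) = -12.12, f(4) = -33.
T_5 = (Δt/2)·[f(t_0) + 2f(t_1) + ... + 2f(t_{4}) + f(t_5)].
Sum = -40.32.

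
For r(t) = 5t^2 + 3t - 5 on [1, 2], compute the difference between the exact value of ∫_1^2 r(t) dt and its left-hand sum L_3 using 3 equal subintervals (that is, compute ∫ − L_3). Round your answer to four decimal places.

Exact integral: ∫_1^2 r(t) dt ≈ 11.166667.
L_3 ≈ 8.259259.
Error ≈ 11.166667 − 8.259259 ≈ 2.9074.

2.9074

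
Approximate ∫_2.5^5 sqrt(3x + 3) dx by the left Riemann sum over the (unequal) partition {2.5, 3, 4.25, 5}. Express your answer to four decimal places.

Subinterval widths: 0.5, 1.25, 0.75.
Left endpoints: 2.5, 3, 4.25.
f(2.5) ≈ 3.2404, f(3) ≈ 3.4641, f(4.25) ≈ 3.9686.
Sum = Σ Δx_i · f(x_i).
Sum ≈ 8.9268.

8.9268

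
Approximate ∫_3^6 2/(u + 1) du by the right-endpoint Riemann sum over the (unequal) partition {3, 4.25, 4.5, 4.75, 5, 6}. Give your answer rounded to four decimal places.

1.0231

Subinterval widths: 1.25, 0.25, 0.25, 0.25, 1.
Right endpoints: 4.25, 4.5, 4.75, 5, 6.
f(4.25) = 8/21, f(4.5) = 4/11, f(4.75) = 8/23, f(5) = 1/3, f(6) = 2/7.
Sum = Σ Δu_i · f(u_i).
Sum ≈ 1.0231.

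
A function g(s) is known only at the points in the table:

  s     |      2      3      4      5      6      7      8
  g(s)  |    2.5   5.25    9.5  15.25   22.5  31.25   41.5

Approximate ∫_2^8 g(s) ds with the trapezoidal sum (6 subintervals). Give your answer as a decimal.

105.75

Δs = 1.
T_6 = (1/2)·[2.5 + 2·5.25 + 2·9.5 + 2·15.25 + 2·22.5 + 2·31.25 + 41.5] = 105.75.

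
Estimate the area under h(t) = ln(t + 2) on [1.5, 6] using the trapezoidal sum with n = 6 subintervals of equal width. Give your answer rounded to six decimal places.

Δt = (6 − 1.5)/6 = 0.75.
h(1.5) ≈ 1.252763, h(2.25) ≈ 1.446919, h(3) ≈ 1.609438, h(3.75) ≈ 1.749200, h(4.5) ≈ 1.871802, h(5.25) ≈ 1.981001, h(6) ≈ 2.079442.
T_6 = (Δt/2)·[h(t_0) + 2h(t_1) + ... + 2h(t_{5}) + h(t_6)].
Sum ≈ 7.743347.

7.743347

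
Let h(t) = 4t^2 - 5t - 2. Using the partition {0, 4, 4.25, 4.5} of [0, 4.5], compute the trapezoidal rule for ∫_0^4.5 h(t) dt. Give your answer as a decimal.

Subinterval widths: 4, 0.25, 0.25.
h(0) = -2, h(4) = 42, h(4.25) = 49, h(4.5) = 56.5.
On each subinterval the trapezoid contributes (Δt_i/2)·[h(t_{i-1}) + h(t_i)].
Sum = 104.5625.

104.5625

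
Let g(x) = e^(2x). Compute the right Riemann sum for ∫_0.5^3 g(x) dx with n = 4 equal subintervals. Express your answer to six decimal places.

Δx = (3 − 0.5)/4 = 0.625.
Right endpoints: 1.125, 1.75, 2.375, 3.
g(1.125) ≈ 9.487736, g(1.75) ≈ 33.115452, g(2.375) ≈ 115.584285, g(3) ≈ 403.428793.
Sum = Δx · [g(1.125) + g(1.75) + g(2.375) + g(3)].
Sum ≈ 351.010166.

351.010166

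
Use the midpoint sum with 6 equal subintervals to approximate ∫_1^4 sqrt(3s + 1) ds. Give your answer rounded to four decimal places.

Δs = (4 − 1)/6 = 0.5.
Midpoints: 1.25, 1.75, 2.25, 2.75, 3.25, 3.75.
f(1.25) ≈ 2.1794, f(1.75) ≈ 2.5000, f(2.25) ≈ 2.7839, f(2.75) ≈ 3.0414, f(3.25) ≈ 3.2787, f(3.75) ≈ 3.5000.
Sum = Δs · [f(1.25) + f(1.75) + f(2.25) + ...].
Sum ≈ 8.6417.

8.6417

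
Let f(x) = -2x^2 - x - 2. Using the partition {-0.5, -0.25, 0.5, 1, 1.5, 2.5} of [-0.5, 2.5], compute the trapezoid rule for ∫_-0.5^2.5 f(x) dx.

Subinterval widths: 0.25, 0.75, 0.5, 0.5, 1.
f(-0.5) = -2, f(-0.25) = -1.875, f(0.5) = -3, f(1) = -5, f(1.5) = -8, f(2.5) = -17.
On each subinterval the trapezoid contributes (Δx_i/2)·[f(x_{i-1}) + f(x_i)].
Sum = -20.0625.

-20.0625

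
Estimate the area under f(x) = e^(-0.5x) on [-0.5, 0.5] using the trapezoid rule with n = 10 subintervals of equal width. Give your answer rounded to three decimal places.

1.011

Δx = (0.5 − (-0.5))/10 = 0.1.
f(-0.5) ≈ 1.284, f(-0.4) ≈ 1.221, f(-0.3) ≈ 1.162, f(-0.2) ≈ 1.105, f(-0.1) ≈ 1.051, f(0) ≈ 1.000, f(0.1) ≈ 0.951, f(0.2) ≈ 0.905, f(0.3) ≈ 0.861, f(0.4) ≈ 0.819, f(0.5) ≈ 0.779.
T_10 = (Δx/2)·[f(x_0) + 2f(x_1) + ... + 2f(x_{9}) + f(x_10)].
Sum ≈ 1.011.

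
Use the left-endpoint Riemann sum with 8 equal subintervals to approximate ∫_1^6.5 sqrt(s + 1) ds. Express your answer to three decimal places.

11.345

Δs = (6.5 − 1)/8 = 0.6875.
Left endpoints: 1, 1.6875, 2.375, 3.0625, 3.75, 4.4375, 5.125, 5.8125.
f(1) ≈ 1.414, f(1.6875) ≈ 1.639, f(2.375) ≈ 1.837, f(3.0625) ≈ 2.016, f(3.75) ≈ 2.179, f(4.4375) ≈ 2.332, f(5.125) ≈ 2.475, f(5.8125) ≈ 2.610.
Sum = Δs · [f(1) + f(1.6875) + f(2.375) + ...].
Sum ≈ 11.345.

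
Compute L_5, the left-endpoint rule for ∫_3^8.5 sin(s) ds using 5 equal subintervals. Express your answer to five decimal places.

Δs = (8.5 − 3)/5 = 1.1.
Left endpoints: 3, 4.1, 5.2, 6.3, 7.4.
f(3) ≈ 0.14112, f(4.1) ≈ -0.81828, f(5.2) ≈ -0.88345, f(6.3) ≈ 0.01681, f(7.4) ≈ 0.89871.
Sum = Δs · [f(3) + f(4.1) + f(5.2) + f(6.3) + f(7.4)].
Sum ≈ -0.70960.

-0.70960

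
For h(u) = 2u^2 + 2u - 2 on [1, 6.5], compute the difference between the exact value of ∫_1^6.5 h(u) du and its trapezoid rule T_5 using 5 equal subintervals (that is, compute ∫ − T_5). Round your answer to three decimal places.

-2.218

Exact integral: ∫_1^6.5 h(u) du ≈ 212.66667.
T_5 = 214.885.
Error ≈ 212.66667 − 214.885 ≈ -2.218.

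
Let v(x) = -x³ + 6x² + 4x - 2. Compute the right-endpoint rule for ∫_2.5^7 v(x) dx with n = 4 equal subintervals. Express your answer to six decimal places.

103.192383

Δx = (7 − 2.5)/4 = 1.125.
Right endpoints: 3.625, 4.75, 5.875, 7.
v(3.625) = 22379/512, v(4.75) = 45.203125, v(5.875) = 13217/512, v(7) = -23.
Sum = Δx · [v(3.625) + v(4.75) + v(5.875) + v(7)].
Sum ≈ 103.192383.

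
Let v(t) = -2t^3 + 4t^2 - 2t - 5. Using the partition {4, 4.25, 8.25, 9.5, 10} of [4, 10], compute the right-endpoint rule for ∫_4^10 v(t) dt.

-6047.5078125

Subinterval widths: 0.25, 4, 1.25, 0.5.
Right endpoints: 4.25, 8.25, 9.5, 10.
v(4.25) = -94.78125, v(8.25) = -872.28125, v(9.5) = -1377.75, v(10) = -1625.
Sum = Σ Δt_i · v(t_i).
Sum = -6047.5078125.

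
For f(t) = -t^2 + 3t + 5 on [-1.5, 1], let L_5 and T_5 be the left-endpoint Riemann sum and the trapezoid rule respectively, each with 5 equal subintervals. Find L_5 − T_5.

-2.1875

L_5 = 6.875.
T_5 = 9.0625.
L_5 − T_5 = -2.1875.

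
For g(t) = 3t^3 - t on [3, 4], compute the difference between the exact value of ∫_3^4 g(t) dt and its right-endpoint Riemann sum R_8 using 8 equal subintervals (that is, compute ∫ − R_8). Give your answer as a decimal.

Exact integral: ∫_3^4 g(t) dt = 127.75.
R_8 = 134.70703125.
Error = 127.75 − 134.70703125 = -6.95703125.

-6.95703125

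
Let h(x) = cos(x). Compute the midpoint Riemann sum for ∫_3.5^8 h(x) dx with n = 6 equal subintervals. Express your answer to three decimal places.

1.372

Δx = (8 − 3.5)/6 = 0.75.
Midpoints: 3.875, 4.625, 5.375, 6.125, 6.875, 7.625.
h(3.875) ≈ -0.743, h(4.625) ≈ -0.087, h(5.375) ≈ 0.615, h(6.125) ≈ 0.988, h(6.875) ≈ 0.830, h(7.625) ≈ 0.227.
Sum = Δx · [h(3.875) + h(4.625) + h(5.375) + ...].
Sum ≈ 1.372.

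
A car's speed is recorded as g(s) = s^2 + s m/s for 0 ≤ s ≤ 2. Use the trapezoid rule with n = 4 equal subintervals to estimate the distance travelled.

4.75

Δs = (2 − 0)/4 = 0.5.
g(0) = 0, g(0.5) = 0.75, g(1) = 2, g(1.5) = 3.75, g(2) = 6.
T_4 = (Δs/2)·[g(s_0) + 2g(s_1) + 2g(s_2) + 2g(s_3) + g(s_4)].
Sum = 4.75.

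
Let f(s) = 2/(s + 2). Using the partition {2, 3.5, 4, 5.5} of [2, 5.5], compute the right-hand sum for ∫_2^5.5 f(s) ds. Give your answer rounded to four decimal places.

1.1121

Subinterval widths: 1.5, 0.5, 1.5.
Right endpoints: 3.5, 4, 5.5.
f(3.5) = 4/11, f(4) = 1/3, f(5.5) = 4/15.
Sum = Σ Δs_i · f(s_i).
Sum ≈ 1.1121.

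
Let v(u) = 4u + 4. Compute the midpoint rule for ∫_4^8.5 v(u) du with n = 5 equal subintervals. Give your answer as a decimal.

130.5

Δu = (8.5 − 4)/5 = 0.9.
Midpoints: 4.45, 5.35, 6.25, 7.15, 8.05.
v(4.45) = 21.8, v(5.35) = 25.4, v(6.25) = 29, v(7.15) = 32.6, v(8.05) = 36.2.
Sum = Δu · [v(4.45) + v(5.35) + v(6.25) + v(7.15) + v(8.05)].
Sum = 130.5.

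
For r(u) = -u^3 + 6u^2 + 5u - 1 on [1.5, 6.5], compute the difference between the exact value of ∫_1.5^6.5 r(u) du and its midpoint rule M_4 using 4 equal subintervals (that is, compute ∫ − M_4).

Exact integral: ∫_1.5^6.5 r(u) du = 192.5.
M_4 = 196.40625.
Error = 192.5 − 196.40625 = -3.90625.

-3.90625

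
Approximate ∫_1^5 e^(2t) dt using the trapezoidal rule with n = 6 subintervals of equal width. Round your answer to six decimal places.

Δt = (5 − 1)/6 = 2/3.
f(1) ≈ 7.389056, f(5/3) ≈ 28.031625, f(7/3) ≈ 106.342675, f(3) ≈ 403.428793, f(11/3) ≈ 1530.474862, f(13/3) ≈ 5806.113346, f(5) ≈ 22026.465795.
T_6 = (Δt/2)·[f(t_0) + 2f(t_1) + ... + 2f(t_{5}) + f(t_6)].
Sum ≈ 12594.212485.

12594.212485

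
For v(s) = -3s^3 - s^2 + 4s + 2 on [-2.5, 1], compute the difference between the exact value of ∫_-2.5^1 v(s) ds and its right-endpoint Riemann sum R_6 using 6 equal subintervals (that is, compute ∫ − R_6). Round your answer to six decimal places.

Exact integral: ∫_-2.5^1 v(s) ds ≈ 19.50520833.
R_6 ≈ 11.71426505.
Error ≈ 19.50520833 − 11.71426505 ≈ 7.790943.

7.790943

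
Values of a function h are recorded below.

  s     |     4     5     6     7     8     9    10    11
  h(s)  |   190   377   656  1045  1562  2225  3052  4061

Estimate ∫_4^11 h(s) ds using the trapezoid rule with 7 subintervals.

11042.5

Δs = 1.
T_7 = (1/2)·[190 + 2·377 + 2·656 + 2·1045 + 2·1562 + 2·2225 + 2·3052 + 4061] = 11042.5.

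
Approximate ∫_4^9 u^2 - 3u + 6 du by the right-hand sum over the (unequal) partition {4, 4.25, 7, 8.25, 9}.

202.96875

Subinterval widths: 0.25, 2.75, 1.25, 0.75.
Right endpoints: 4.25, 7, 8.25, 9.
f(4.25) = 11.3125, f(7) = 34, f(8.25) = 49.3125, f(9) = 60.
Sum = Σ Δu_i · f(u_i).
Sum = 202.96875.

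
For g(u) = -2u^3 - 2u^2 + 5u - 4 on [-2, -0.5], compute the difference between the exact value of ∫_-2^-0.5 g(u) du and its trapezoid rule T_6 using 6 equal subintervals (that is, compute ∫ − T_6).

Exact integral: ∫_-2^-0.5 g(u) du = -12.65625.
T_6 = -12.5703125.
Error = -12.65625 − (-12.5703125) = -0.0859375.

-0.0859375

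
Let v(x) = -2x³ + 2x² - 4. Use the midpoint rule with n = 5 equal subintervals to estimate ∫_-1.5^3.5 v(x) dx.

Δx = (3.5 − (-1.5))/5 = 1.
Midpoints: -1, 0, 1, 2, 3.
v(-1) = 0, v(0) = -4, v(1) = -4, v(2) = -12, v(3) = -40.
Sum = Δx · [v(-1) + v(0) + v(1) + v(2) + v(3)].
Sum = -60.

-60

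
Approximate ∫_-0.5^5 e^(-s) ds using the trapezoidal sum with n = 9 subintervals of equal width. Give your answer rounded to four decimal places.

Δs = (5 − (-0.5))/9 = 11/18.
f(-0.5) ≈ 1.6487, f(1/9) ≈ 0.8948, f(13/18) ≈ 0.4857, f(4/3) ≈ 0.2636, f(35/18) ≈ 0.1431, f(23/9) ≈ 0.0776, f(19/6) ≈ 0.0421, f(34/9) ≈ 0.0229, f(79/18) ≈ 0.0124, f(5) ≈ 0.0067.
T_9 = (Δs/2)·[f(s_0) + 2f(s_1) + ... + 2f(s_{8}) + f(s_9)].
Sum ≈ 1.6928.

1.6928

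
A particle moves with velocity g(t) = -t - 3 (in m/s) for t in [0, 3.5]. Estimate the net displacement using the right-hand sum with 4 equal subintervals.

-18.15625

Δt = (3.5 − 0)/4 = 0.875.
Right endpoints: 0.875, 1.75, 2.625, 3.5.
g(0.875) = -3.875, g(1.75) = -4.75, g(2.625) = -5.625, g(3.5) = -6.5.
Sum = Δt · [g(0.875) + g(1.75) + g(2.625) + g(3.5)].
Sum = -18.15625.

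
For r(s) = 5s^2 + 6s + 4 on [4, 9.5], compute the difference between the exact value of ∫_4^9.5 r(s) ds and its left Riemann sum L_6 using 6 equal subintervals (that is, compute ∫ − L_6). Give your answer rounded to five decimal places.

Exact integral: ∫_4^9.5 r(s) ds ≈ 1567.0416667.
L_6 ≈ 1385.6116898.
Error ≈ 1567.0416667 − 1385.6116898 ≈ 181.42998.

181.42998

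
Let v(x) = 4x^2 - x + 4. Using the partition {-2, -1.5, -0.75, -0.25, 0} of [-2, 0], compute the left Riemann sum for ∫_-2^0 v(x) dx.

26.5

Subinterval widths: 0.5, 0.75, 0.5, 0.25.
Left endpoints: -2, -1.5, -0.75, -0.25.
v(-2) = 22, v(-1.5) = 14.5, v(-0.75) = 7, v(-0.25) = 4.5.
Sum = Σ Δx_i · v(x_i).
Sum = 26.5.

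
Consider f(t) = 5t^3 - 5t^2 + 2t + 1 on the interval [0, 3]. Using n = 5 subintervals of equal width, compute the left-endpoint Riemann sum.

Δt = (3 − 0)/5 = 0.6.
Left endpoints: 0, 0.6, 1.2, 1.8, 2.4.
f(0) = 1, f(0.6) = 1.48, f(1.2) = 4.84, f(1.8) = 17.56, f(2.4) = 46.12.
Sum = Δt · [f(0) + f(0.6) + f(1.2) + f(1.8) + f(2.4)].
Sum = 42.6.

42.6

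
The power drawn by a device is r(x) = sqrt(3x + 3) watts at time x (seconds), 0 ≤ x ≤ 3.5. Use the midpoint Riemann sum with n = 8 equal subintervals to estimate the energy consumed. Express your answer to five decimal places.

Δx = (3.5 − 0)/8 = 0.4375.
Midpoints: 0.21875, 0.65625, 1.09375, 1.53125, 1.96875, 2.40625, 2.84375, 3.28125.
r(0.21875) ≈ 1.91213, r(0.65625) ≈ 2.22907, r(1.09375) ≈ 2.50624, r(1.53125) ≈ 2.75568, r(1.96875) ≈ 2.98433, r(2.40625) ≈ 3.19668, r(2.84375) ≈ 3.39577, r(3.28125) ≈ 3.58382.
Sum = Δx · [r(0.21875) + r(0.65625) + r(1.09375) + ...].
Sum ≈ 9.87163.

9.87163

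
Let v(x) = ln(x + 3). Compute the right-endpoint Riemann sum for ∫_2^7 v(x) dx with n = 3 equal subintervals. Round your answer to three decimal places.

Δx = (7 − 2)/3 = 5/3.
Right endpoints: 11/3, 16/3, 7.
v(11/3) ≈ 1.897, v(16/3) ≈ 2.120, v(7) ≈ 2.303.
Sum = Δx · [v(11/3) + v(16/3) + v(7)].
Sum ≈ 10.533.

10.533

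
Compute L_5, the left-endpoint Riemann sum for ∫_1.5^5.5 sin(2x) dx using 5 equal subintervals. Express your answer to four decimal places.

0.0701

Δx = (5.5 − 1.5)/5 = 0.8.
Left endpoints: 1.5, 2.3, 3.1, 3.9, 4.7.
f(1.5) ≈ 0.1411, f(2.3) ≈ -0.9937, f(3.1) ≈ -0.0831, f(3.9) ≈ 0.9985, f(4.7) ≈ 0.0248.
Sum = Δx · [f(1.5) + f(2.3) + f(3.1) + f(3.9) + f(4.7)].
Sum ≈ 0.0701.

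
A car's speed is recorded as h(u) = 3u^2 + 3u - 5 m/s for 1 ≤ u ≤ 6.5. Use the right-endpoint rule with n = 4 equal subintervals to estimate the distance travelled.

409.62109375

Δu = (6.5 − 1)/4 = 1.375.
Right endpoints: 2.375, 3.75, 5.125, 6.5.
h(2.375) = 19.046875, h(3.75) = 48.4375, h(5.125) = 89.171875, h(6.5) = 141.25.
Sum = Δu · [h(2.375) + h(3.75) + h(5.125) + h(6.5)].
Sum = 409.62109375.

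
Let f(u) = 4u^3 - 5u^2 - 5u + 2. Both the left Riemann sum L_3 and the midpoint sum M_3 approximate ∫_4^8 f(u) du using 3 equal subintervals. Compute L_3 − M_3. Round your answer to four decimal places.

-902.2222

L_3 ≈ 2039.407407.
M_3 ≈ 2941.629630.
L_3 − M_3 ≈ -902.2222.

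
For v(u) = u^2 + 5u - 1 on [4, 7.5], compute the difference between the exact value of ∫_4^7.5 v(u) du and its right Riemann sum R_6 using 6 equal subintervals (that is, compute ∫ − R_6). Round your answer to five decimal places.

-17.04225

Exact integral: ∫_4^7.5 v(u) du ≈ 216.4166667.
R_6 ≈ 233.4589120.
Error ≈ 216.4166667 − 233.4589120 ≈ -17.04225.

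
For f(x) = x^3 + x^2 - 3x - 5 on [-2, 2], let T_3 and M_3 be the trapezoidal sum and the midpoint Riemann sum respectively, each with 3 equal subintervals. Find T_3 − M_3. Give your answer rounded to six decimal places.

T_3 ≈ -13.48148148.
M_3 ≈ -15.25925926.
T_3 − M_3 ≈ 1.777778.

1.777778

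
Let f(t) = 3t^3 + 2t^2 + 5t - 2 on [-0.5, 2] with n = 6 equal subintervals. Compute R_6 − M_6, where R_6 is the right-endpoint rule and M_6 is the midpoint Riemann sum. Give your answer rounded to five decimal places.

10.19423

R_6 ≈ 31.6225405.
M_6 ≈ 21.4283131.
R_6 − M_6 ≈ 10.19423.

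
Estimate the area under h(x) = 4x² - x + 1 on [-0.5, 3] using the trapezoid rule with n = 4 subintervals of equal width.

37.078125

Δx = (3 − (-0.5))/4 = 0.875.
h(-0.5) = 2.5, h(0.375) = 1.1875, h(1.25) = 6, h(2.125) = 16.9375, h(3) = 34.
T_4 = (Δx/2)·[h(x_0) + 2h(x_1) + 2h(x_2) + 2h(x_3) + h(x_4)].
Sum = 37.078125.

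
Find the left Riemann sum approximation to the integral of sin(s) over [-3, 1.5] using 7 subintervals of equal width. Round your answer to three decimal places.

Δs = (1.5 − (-3))/7 = 9/14.
Left endpoints: -3, -33/14, -12/7, -15/14, -3/7, 3/14, 6/7.
f(-3) ≈ -0.141, f(-33/14) ≈ -0.706, f(-12/7) ≈ -0.990, f(-15/14) ≈ -0.878, f(-3/7) ≈ -0.416, f(3/14) ≈ 0.213, f(6/7) ≈ 0.756.
Sum = Δs · [f(-3) + f(-33/14) + f(-12/7) + ...].
Sum ≈ -1.390.

-1.390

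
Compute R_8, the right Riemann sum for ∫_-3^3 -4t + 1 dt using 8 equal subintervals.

-3

Δt = (3 − (-3))/8 = 0.75.
Right endpoints: -2.25, -1.5, -0.75, 0, 0.75, 1.5, 2.25, 3.
f(-2.25) = 10, f(-1.5) = 7, f(-0.75) = 4, f(0) = 1, f(0.75) = -2, f(1.5) = -5, f(2.25) = -8, f(3) = -11.
Sum = Δt · [f(-2.25) + f(-1.5) + f(-0.75) + ...].
Sum = -3.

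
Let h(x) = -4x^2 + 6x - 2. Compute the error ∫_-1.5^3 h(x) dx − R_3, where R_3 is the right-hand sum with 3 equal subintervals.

Exact integral: ∫_-1.5^3 h(x) dx = -29.25.
R_3 = -36.
Error = -29.25 − (-36) = 6.75.

6.75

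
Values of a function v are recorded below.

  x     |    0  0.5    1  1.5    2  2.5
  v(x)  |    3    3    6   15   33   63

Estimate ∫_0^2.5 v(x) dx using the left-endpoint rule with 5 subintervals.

Δx = 0.5.
Sum = 0.5·[3 + 3 + 6 + 15 + 33] = 30.

30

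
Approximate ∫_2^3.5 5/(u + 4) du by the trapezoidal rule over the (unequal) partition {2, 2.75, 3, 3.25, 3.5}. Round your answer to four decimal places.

1.1172

Subinterval widths: 0.75, 0.25, 0.25, 0.25.
f(2) = 5/6, f(2.75) = 20/27, f(3) = 5/7, f(3.25) = 20/29, f(3.5) = 2/3.
On each subinterval the trapezoid contributes (Δu_i/2)·[f(u_{i-1}) + f(u_i)].
Sum ≈ 1.1172.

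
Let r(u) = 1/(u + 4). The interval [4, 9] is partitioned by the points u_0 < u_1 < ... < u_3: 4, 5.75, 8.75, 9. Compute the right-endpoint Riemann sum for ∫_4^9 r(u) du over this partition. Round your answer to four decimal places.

Subinterval widths: 1.75, 3, 0.25.
Right endpoints: 5.75, 8.75, 9.
r(5.75) = 4/39, r(8.75) = 4/51, r(9) = 1/13.
Sum = Σ Δu_i · r(u_i).
Sum ≈ 0.4340.

0.4340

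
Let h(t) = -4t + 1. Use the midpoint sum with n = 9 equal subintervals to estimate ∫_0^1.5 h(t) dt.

-3

Δt = (1.5 − 0)/9 = 1/6.
Midpoints: 1/12, 0.25, 5/12, 7/12, 0.75, 11/12, 13/12, 1.25, 17/12.
h(1/12) = 2/3, h(0.25) = 0, h(5/12) = -2/3, h(7/12) = -4/3, h(0.75) = -2, h(11/12) = -8/3, h(13/12) = -10/3, h(1.25) = -4, h(17/12) = -14/3.
Sum = Δt · [h(1/12) + h(0.25) + h(5/12) + ...].
Sum = -3.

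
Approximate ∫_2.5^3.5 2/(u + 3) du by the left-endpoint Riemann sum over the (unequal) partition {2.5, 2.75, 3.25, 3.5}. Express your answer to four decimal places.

0.3448

Subinterval widths: 0.25, 0.5, 0.25.
Left endpoints: 2.5, 2.75, 3.25.
f(2.5) = 4/11, f(2.75) = 8/23, f(3.25) = 0.32.
Sum = Σ Δu_i · f(u_i).
Sum ≈ 0.3448.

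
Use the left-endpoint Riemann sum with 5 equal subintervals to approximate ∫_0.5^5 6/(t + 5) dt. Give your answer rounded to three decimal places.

3.817

Δt = (5 − 0.5)/5 = 0.9.
Left endpoints: 0.5, 1.4, 2.3, 3.2, 4.1.
f(0.5) = 12/11, f(1.4) = 0.9375, f(2.3) = 60/73, f(3.2) = 30/41, f(4.1) = 60/91.
Sum = Δt · [f(0.5) + f(1.4) + f(2.3) + f(3.2) + f(4.1)].
Sum ≈ 3.817.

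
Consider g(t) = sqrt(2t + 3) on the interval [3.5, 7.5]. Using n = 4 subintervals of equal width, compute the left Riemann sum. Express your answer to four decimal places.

Δt = (7.5 − 3.5)/4 = 1.
Left endpoints: 3.5, 4.5, 5.5, 6.5.
g(3.5) ≈ 3.1623, g(4.5) ≈ 3.4641, g(5.5) ≈ 3.7417, g(6.5) ≈ 4.0000.
Sum = Δt · [g(3.5) + g(4.5) + g(5.5) + g(6.5)].
Sum ≈ 14.3680.

14.3680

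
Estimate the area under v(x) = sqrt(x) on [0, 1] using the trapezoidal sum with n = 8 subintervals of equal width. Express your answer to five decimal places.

0.65813

Δx = (1 − 0)/8 = 0.125.
v(0) ≈ 0.00000, v(0.125) ≈ 0.35355, v(0.25) ≈ 0.50000, v(0.375) ≈ 0.61237, v(0.5) ≈ 0.70711, v(0.625) ≈ 0.79057, v(0.75) ≈ 0.86603, v(0.875) ≈ 0.93541, v(1) ≈ 1.00000.
T_8 = (Δx/2)·[v(x_0) + 2v(x_1) + ... + 2v(x_{7}) + v(x_8)].
Sum ≈ 0.65813.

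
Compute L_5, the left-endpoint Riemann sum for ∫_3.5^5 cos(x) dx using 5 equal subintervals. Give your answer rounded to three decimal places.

-0.787

Δx = (5 − 3.5)/5 = 0.3.
Left endpoints: 3.5, 3.8, 4.1, 4.4, 4.7.
f(3.5) ≈ -0.936, f(3.8) ≈ -0.791, f(4.1) ≈ -0.575, f(4.4) ≈ -0.307, f(4.7) ≈ -0.012.
Sum = Δx · [f(3.5) + f(3.8) + f(4.1) + f(4.4) + f(4.7)].
Sum ≈ -0.787.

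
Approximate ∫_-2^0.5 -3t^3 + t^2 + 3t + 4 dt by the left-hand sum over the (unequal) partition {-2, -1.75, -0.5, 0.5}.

31.98828125

Subinterval widths: 0.25, 1.25, 1.
Left endpoints: -2, -1.75, -0.5.
f(-2) = 26, f(-1.75) = 17.890625, f(-0.5) = 3.125.
Sum = Σ Δt_i · f(t_i).
Sum = 31.98828125.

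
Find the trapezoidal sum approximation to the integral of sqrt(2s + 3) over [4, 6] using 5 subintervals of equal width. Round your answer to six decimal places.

7.203382

Δs = (6 − 4)/5 = 0.4.
f(4) ≈ 3.316625, f(4.4) ≈ 3.435113, f(4.8) ≈ 3.549648, f(5.2) ≈ 3.660601, f(5.6) ≈ 3.768289, f(6) ≈ 3.872983.
T_5 = (Δs/2)·[f(s_0) + 2f(s_1) + ... + 2f(s_{4}) + f(s_5)].
Sum ≈ 7.203382.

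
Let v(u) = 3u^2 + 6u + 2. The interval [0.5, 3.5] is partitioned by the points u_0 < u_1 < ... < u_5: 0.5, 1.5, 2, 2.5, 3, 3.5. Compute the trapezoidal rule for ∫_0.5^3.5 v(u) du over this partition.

85.5

Subinterval widths: 1, 0.5, 0.5, 0.5, 0.5.
v(0.5) = 5.75, v(1.5) = 17.75, v(2) = 26, v(2.5) = 35.75, v(3) = 47, v(3.5) = 59.75.
On each subinterval the trapezoid contributes (Δu_i/2)·[v(u_{i-1}) + v(u_i)].
Sum = 85.5.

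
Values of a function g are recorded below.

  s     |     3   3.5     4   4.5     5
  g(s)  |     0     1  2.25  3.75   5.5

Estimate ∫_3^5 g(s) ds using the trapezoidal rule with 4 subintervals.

Δs = 0.5.
T_4 = (0.5/2)·[0 + 2·1 + 2·2.25 + 2·3.75 + 5.5] = 4.875.

4.875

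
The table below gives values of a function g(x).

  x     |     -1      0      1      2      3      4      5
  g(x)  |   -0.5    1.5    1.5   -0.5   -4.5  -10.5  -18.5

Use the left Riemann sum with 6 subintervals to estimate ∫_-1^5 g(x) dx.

-13

Δx = 1.
Sum = 1·[(-0.5) + 1.5 + 1.5 + (-0.5) + (-4.5) + (-10.5)] = -13.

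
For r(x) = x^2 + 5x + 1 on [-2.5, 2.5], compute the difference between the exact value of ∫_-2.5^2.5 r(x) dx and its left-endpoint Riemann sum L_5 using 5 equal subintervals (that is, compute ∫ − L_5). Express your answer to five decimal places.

11.66667

Exact integral: ∫_-2.5^2.5 r(x) dx ≈ 15.4166667.
L_5 = 3.75.
Error ≈ 15.4166667 − 3.75 ≈ 11.66667.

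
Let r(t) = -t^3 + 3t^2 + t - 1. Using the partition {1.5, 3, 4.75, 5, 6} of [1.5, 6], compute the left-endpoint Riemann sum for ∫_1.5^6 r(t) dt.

-45.62109375

Subinterval widths: 1.5, 1.75, 0.25, 1.
Left endpoints: 1.5, 3, 4.75, 5.
r(1.5) = 3.875, r(3) = 2, r(4.75) = -35.734375, r(5) = -46.
Sum = Σ Δt_i · r(t_i).
Sum = -45.62109375.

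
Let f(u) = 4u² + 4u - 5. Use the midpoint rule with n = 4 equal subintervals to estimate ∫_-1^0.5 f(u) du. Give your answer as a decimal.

Δu = (0.5 − (-1))/4 = 0.375.
Midpoints: -0.8125, -0.4375, -0.0625, 0.3125.
f(-0.8125) = -5.609375, f(-0.4375) = -5.984375, f(-0.0625) = -5.234375, f(0.3125) = -3.359375.
Sum = Δu · [f(-0.8125) + f(-0.4375) + f(-0.0625) + f(0.3125)].
Sum = -7.5703125.

-7.5703125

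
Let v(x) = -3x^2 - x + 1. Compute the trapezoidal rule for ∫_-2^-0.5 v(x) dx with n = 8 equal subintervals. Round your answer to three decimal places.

Δx = (-0.5 − (-2))/8 = 0.1875.
v(-2) = -9, v(-1.8125) = -7.04296875, v(-1.625) = -5.296875, v(-1.4375) = -3.76171875, v(-1.25) = -2.4375, v(-1.0625) = -1.32421875, v(-0.875) = -0.421875, v(-0.6875) = 0.26953125, v(-0.5) = 0.75.
T_8 = (Δx/2)·[v(x_0) + 2v(x_1) + ... + 2v(x_{7}) + v(x_8)].
Sum ≈ -4.526.

-4.526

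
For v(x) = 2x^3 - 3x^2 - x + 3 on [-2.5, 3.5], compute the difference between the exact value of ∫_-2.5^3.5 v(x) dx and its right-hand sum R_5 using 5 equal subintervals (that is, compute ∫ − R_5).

Exact integral: ∫_-2.5^3.5 v(x) dx = 12.
R_5 = 67.8.
Error = 12 − 67.8 = -55.8.

-55.8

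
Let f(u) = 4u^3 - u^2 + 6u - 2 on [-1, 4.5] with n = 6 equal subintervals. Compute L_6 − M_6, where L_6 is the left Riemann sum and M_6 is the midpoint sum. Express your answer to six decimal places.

L_6 ≈ 265.31134259.
M_6 ≈ 417.40162037.
L_6 − M_6 ≈ -152.090278.

-152.090278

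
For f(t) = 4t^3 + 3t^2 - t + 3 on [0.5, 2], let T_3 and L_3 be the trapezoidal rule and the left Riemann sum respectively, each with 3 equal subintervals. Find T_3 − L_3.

10.3125

T_3 = 27.5625.
L_3 = 17.25.
T_3 − L_3 = 10.3125.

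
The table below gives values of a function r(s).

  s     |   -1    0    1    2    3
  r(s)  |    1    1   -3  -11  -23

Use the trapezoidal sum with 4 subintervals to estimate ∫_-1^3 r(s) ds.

-24

Δs = 1.
T_4 = (1/2)·[1 + 2·1 + 2·(-3) + 2·(-11) + (-23)] = -24.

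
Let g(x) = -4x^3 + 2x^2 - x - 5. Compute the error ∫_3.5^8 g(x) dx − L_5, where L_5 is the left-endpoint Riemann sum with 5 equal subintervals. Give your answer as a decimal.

-759.1725

Exact integral: ∫_3.5^8 g(x) dx = -3681.5625.
L_5 = -2922.39.
Error = -3681.5625 − (-2922.39) = -759.1725.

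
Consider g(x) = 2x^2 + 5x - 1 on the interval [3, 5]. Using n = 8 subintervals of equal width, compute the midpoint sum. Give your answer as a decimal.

103.3125

Δx = (5 − 3)/8 = 0.25.
Midpoints: 3.125, 3.375, 3.625, 3.875, 4.125, 4.375, 4.625, 4.875.
g(3.125) = 34.15625, g(3.375) = 38.65625, g(3.625) = 43.40625, g(3.875) = 48.40625, g(4.125) = 53.65625, g(4.375) = 59.15625, g(4.625) = 64.90625, g(4.875) = 70.90625.
Sum = Δx · [g(3.125) + g(3.375) + g(3.625) + ...].
Sum = 103.3125.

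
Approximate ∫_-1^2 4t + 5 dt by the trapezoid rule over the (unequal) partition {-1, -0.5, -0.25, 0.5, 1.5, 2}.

21

Subinterval widths: 0.5, 0.25, 0.75, 1, 0.5.
f(-1) = 1, f(-0.5) = 3, f(-0.25) = 4, f(0.5) = 7, f(1.5) = 11, f(2) = 13.
On each subinterval the trapezoid contributes (Δt_i/2)·[f(t_{i-1}) + f(t_i)].
Sum = 21.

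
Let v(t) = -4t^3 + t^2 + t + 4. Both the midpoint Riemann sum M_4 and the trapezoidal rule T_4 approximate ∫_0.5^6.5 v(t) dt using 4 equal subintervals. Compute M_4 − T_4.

M_4 = -1602.375.
T_4 = -1740.75.
M_4 − T_4 = 138.375.

138.375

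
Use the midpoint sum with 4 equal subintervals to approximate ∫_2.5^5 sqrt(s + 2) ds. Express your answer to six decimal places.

5.983638

Δs = (5 − 2.5)/4 = 0.625.
Midpoints: 2.8125, 3.4375, 4.0625, 4.6875.
f(2.8125) ≈ 2.193741, f(3.4375) ≈ 2.331845, f(4.0625) ≈ 2.462214, f(4.6875) ≈ 2.586020.
Sum = Δs · [f(2.8125) + f(3.4375) + f(4.0625) + f(4.6875)].
Sum ≈ 5.983638.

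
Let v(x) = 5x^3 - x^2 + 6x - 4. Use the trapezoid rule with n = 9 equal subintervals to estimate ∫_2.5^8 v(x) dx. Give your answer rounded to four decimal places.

5083.5801

Δx = (8 − 2.5)/9 = 11/18.
v(2.5) = 82.875, v(28/9) = 113396/729, v(67/18) = 1529933/5832, v(13/3) = 11072/27, v(89/18) = 3531955/5832, v(50/9) = 623884/729, v(37/6) = 252179/216, v(61/9) = 1128146/729, v(133/18) = 11680007/5832, v(8) = 2540.
T_9 = (Δx/2)·[v(x_0) + 2v(x_1) + ... + 2v(x_{8}) + v(x_9)].
Sum ≈ 5083.5801.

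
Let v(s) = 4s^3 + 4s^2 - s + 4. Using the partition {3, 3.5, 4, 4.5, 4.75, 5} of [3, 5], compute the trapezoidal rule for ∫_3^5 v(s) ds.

Subinterval widths: 0.5, 0.5, 0.5, 0.25, 0.25.
v(3) = 145, v(3.5) = 221, v(4) = 320, v(4.5) = 445, v(4.75) = 518.1875, v(5) = 599.
On each subinterval the trapezoid contributes (Δs_i/2)·[v(s_{i-1}) + v(s_i)].
Sum = 678.046875.

678.046875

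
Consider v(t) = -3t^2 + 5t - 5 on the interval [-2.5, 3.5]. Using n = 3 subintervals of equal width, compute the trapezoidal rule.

-85.5

Δt = (3.5 − (-2.5))/3 = 2.
v(-2.5) = -36.25, v(-0.5) = -8.25, v(1.5) = -4.25, v(3.5) = -24.25.
T_3 = (Δt/2)·[v(t_0) + 2v(t_1) + 2v(t_2) + v(t_3)].
Sum = -85.5.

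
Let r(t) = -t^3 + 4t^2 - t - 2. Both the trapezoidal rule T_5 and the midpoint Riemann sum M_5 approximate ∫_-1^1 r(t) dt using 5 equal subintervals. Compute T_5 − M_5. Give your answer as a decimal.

T_5 = -1.12.
M_5 = -1.44.
T_5 − M_5 = 0.32.

0.32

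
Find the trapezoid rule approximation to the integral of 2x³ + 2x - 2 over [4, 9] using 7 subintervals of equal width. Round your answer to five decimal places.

3224.08163

Δx = (9 − 4)/7 = 5/7.
f(4) = 134, f(33/7) = 74422/343, f(38/7) = 112782/343, f(43/7) = 162542/343, f(48/7) = 225202/343, f(53/7) = 302262/343, f(58/7) = 395222/343, f(9) = 1474.
T_7 = (Δx/2)·[f(x_0) + 2f(x_1) + ... + 2f(x_{6}) + f(x_7)].
Sum ≈ 3224.08163.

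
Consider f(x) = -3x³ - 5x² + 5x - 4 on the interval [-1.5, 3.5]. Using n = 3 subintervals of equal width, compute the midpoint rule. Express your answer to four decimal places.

-164.6296

Δx = (3.5 − (-1.5))/3 = 5/3.
Midpoints: -2/3, 1, 8/3.
f(-2/3) = -26/3, f(1) = -7, f(8/3) = -748/9.
Sum = Δx · [f(-2/3) + f(1) + f(8/3)].
Sum ≈ -164.6296.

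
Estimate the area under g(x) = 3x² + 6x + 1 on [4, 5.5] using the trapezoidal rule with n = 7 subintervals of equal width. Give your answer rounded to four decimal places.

Δx = (5.5 − 4)/7 = 3/14.
g(4) = 73, g(59/14) = 15595/196, g(31/7) = 4234/49, g(65/14) = 18331/196, g(34/7) = 4945/49, g(71/14) = 21283/196, g(37/7) = 5710/49, g(5.5) = 124.75.
T_7 = (Δx/2)·[g(x_0) + 2g(x_1) + ... + 2g(x_{6}) + g(x_7)].
Sum ≈ 146.6594.

146.6594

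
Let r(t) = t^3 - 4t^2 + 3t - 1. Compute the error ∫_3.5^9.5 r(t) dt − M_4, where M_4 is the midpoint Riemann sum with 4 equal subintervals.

Exact integral: ∫_3.5^9.5 r(t) dt = 1023.75.
M_4 = 1006.3125.
Error = 1023.75 − 1006.3125 = 17.4375.

17.4375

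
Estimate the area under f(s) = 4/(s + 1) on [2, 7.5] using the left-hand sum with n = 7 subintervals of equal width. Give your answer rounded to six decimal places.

4.524618

Δs = (7.5 − 2)/7 = 11/14.
Left endpoints: 2, 39/14, 25/7, 61/14, 36/7, 83/14, 47/7.
f(2) = 4/3, f(39/14) = 56/53, f(25/7) = 0.875, f(61/14) = 56/75, f(36/7) = 28/43, f(83/14) = 56/97, f(47/7) = 14/27.
Sum = Δs · [f(2) + f(39/14) + f(25/7) + ...].
Sum ≈ 4.524618.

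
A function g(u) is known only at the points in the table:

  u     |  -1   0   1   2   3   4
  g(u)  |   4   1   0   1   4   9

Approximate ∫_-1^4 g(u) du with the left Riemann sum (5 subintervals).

10

Δu = 1.
Sum = 1·[4 + 1 + 0 + 1 + 4] = 10.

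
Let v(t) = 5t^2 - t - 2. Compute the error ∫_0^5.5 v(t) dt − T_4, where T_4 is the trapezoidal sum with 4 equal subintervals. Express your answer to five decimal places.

-8.66536

Exact integral: ∫_0^5.5 v(t) dt ≈ 251.1666667.
T_4 = 259.83203125.
Error ≈ 251.1666667 − 259.83203125 ≈ -8.66536.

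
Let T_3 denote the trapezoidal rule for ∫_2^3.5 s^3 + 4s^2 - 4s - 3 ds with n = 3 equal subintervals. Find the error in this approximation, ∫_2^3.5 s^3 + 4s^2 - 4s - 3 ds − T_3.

Exact integral: ∫_2^3.5 f(s) ds = 59.015625.
T_3 = 59.78125.
Error = 59.015625 − 59.78125 = -0.765625.

-0.765625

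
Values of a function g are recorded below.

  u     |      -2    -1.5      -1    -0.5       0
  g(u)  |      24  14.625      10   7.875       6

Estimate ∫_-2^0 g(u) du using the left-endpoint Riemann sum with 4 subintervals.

28.25

Δu = 0.5.
Sum = 0.5·[24 + 14.625 + 10 + 7.875] = 28.25.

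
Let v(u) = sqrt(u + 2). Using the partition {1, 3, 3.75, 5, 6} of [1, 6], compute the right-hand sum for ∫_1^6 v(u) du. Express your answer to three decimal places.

Subinterval widths: 2, 0.75, 1.25, 1.
Right endpoints: 3, 3.75, 5, 6.
v(3) ≈ 2.236, v(3.75) ≈ 2.398, v(5) ≈ 2.646, v(6) ≈ 2.828.
Sum = Σ Δu_i · v(u_i).
Sum ≈ 12.406.

12.406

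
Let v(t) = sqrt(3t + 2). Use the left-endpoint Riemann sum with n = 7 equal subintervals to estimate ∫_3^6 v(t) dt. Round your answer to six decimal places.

11.519458

Δt = (6 − 3)/7 = 3/7.
Left endpoints: 3, 24/7, 27/7, 30/7, 33/7, 36/7, 39/7.
v(3) ≈ 3.316625, v(24/7) ≈ 3.505098, v(27/7) ≈ 3.683942, v(30/7) ≈ 3.854496, v(33/7) ≈ 4.017817, v(36/7) ≈ 4.174754, v(39/7) ≈ 4.326001.
Sum = Δt · [v(3) + v(24/7) + v(27/7) + ...].
Sum ≈ 11.519458.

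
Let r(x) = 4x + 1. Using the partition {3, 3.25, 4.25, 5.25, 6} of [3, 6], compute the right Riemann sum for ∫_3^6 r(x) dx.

62.25

Subinterval widths: 0.25, 1, 1, 0.75.
Right endpoints: 3.25, 4.25, 5.25, 6.
r(3.25) = 14, r(4.25) = 18, r(5.25) = 22, r(6) = 25.
Sum = Σ Δx_i · r(x_i).
Sum = 62.25.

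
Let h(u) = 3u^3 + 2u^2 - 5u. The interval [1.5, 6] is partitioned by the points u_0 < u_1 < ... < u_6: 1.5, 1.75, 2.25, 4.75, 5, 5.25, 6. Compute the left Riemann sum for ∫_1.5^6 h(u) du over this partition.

624.0859375

Subinterval widths: 0.25, 0.5, 2.5, 0.25, 0.25, 0.75.
Left endpoints: 1.5, 1.75, 2.25, 4.75, 5, 5.25.
h(1.5) = 7.125, h(1.75) = 13.453125, h(2.25) = 33.046875, h(4.75) = 342.890625, h(5) = 400, h(5.25) = 462.984375.
Sum = Σ Δu_i · h(u_i).
Sum = 624.0859375.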